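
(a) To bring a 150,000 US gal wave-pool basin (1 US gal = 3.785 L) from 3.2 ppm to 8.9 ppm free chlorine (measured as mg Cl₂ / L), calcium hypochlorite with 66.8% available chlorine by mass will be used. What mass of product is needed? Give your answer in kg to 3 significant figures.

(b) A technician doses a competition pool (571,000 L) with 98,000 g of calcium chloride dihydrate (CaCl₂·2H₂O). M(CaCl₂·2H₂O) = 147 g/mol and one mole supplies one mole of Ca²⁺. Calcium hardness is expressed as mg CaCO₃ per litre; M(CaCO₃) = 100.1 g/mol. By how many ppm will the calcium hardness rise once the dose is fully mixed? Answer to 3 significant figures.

(a) Volume: 150,000 US gal × 3.785 L/gal = 567,750 L.
(a) Chlorine deficit: 8.9 − 3.2 = 5.7 ppm = 5.7 mg/L as Cl₂.
(a) Cl₂ equivalent needed: 5.7 mg/L × 567,750 L = 3,236,000 mg = 3236 g.
(a) Product at 66.8% available chlorine: 3236 / 0.668 = 4845 g.

(b) Moles of Ca²⁺: 98,000 g ÷ 147 g/mol = 666.7 mol.
(b) As CaCO₃: 666.7 mol × 100.1 g/mol = 66,730 g.
(b) Rise: 66,730 g / 571,000 L × 1000 = 116.9 mg/L.

(a) 4.84 kg; (b) 117 ppm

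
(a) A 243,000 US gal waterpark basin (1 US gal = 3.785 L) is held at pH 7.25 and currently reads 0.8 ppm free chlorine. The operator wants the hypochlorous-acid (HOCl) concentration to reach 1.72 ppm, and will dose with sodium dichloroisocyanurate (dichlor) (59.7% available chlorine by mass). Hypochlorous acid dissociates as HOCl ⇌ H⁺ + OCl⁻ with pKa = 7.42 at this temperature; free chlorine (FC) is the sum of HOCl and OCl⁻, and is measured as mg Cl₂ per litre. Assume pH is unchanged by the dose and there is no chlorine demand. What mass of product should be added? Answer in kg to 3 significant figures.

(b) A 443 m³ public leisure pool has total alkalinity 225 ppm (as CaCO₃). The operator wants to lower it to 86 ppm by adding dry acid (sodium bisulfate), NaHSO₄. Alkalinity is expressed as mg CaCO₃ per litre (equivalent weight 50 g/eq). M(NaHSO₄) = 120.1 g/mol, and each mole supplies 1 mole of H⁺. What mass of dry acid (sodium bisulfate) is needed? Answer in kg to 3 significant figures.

(a) Volume: 243,000 US gal × 3.785 L/gal = 919,755 L.
(a) [OCl⁻]/[HOCl] = 10^(pH − pKa) = 10^(7.25 − 7.42) = 0.6761; fraction as HOCl = 1/(1 + 0.6761) = 0.5966.
(a) Free chlorine required for 1.72 ppm HOCl: 1.72 / 0.5966 = 2.883 ppm.
(a) FC to add: 2.883 − 0.8 = 2.083 mg/L as Cl₂.
(a) Cl₂ equivalent: 2.083 mg/L × 919,755 L = 1916 g.
(a) Product at 59.7% available Cl: 1916 / 0.597 = 3209 g.

(b) Volume: 443 m³ = 443,000 L.
(b) Alkalinity to neutralize: (225 − 86) = 139 mg/L as CaCO₃ × 443,000 L = 61,580 g as CaCO₃.
(b) Equivalents of H⁺ required: 61,580 ÷ 50 g/eq = 1232 eq = 1232 mol NaHSO₄.
(b) Mass of NaHSO₄: 1232 × 120.1 = 147,900 g.

(a) 3.21 kg; (b) 148 kg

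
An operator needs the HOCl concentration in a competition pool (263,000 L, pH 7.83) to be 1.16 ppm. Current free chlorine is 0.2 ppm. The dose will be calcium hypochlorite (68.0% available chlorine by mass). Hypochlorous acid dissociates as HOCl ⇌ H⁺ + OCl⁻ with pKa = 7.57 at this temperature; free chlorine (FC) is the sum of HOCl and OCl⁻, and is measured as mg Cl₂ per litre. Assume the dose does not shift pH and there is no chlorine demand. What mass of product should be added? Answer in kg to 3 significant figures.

1.19 kg

[OCl⁻]/[HOCl] = 10^(pH − pKa) = 10^(7.83 − 7.57) = 1.82; fraction as HOCl = 1/(1 + 1.82) = 0.3546.
Free chlorine required for 1.16 ppm HOCl: 1.16 / 0.3546 = 3.271 ppm.
FC to add: 3.271 − 0.2 = 3.071 mg/L as Cl₂.
Cl₂ equivalent: 3.071 mg/L × 263,000 L = 807.6 g.
Product at 68.0% available Cl: 807.6 / 0.68 = 1188 g.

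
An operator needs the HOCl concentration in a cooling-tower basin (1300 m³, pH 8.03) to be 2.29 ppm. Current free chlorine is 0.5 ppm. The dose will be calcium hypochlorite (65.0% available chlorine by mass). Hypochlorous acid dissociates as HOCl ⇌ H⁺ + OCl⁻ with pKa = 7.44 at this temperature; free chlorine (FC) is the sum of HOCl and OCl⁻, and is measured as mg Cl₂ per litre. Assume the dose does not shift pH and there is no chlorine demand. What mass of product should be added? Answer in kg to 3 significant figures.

21.4 kg

Volume: 1300 m³ = 1,300,000 L.
[OCl⁻]/[HOCl] = 10^(pH − pKa) = 10^(8.03 − 7.44) = 3.89; fraction as HOCl = 1/(1 + 3.89) = 0.2045.
Free chlorine required for 2.29 ppm HOCl: 2.29 / 0.2045 = 11.2 ppm.
FC to add: 11.2 − 0.5 = 10.7 mg/L as Cl₂.
Cl₂ equivalent: 10.7 mg/L × 1,300,000 L = 13,910 g.
Product at 65.0% available Cl: 13,910 / 0.65 = 21,400 g.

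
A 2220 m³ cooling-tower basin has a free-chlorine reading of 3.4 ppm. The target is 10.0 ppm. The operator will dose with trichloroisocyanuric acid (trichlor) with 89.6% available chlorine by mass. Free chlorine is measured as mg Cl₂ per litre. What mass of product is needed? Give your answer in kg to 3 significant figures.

16.4 kg

Volume: 2220 m³ = 2,220,000 L.
Chlorine deficit: 10.0 − 3.4 = 6.6 ppm = 6.6 mg/L as Cl₂.
Cl₂ equivalent needed: 6.6 mg/L × 2,220,000 L = 14,650,000 mg = 14,650 g.
Product at 89.6% available chlorine: 14,650 / 0.896 = 16,350 g.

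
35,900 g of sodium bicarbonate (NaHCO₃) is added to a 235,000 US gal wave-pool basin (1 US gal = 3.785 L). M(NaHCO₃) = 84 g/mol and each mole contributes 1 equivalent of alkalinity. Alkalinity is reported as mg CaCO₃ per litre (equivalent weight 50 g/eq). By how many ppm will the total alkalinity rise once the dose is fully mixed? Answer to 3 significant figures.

24.0 ppm

Volume: 235,000 US gal × 3.785 L/gal = 889,475 L.
Moles of NaHCO₃: 35,900 g ÷ 84 g/mol = 427.4 mol → 427.4 eq of alkalinity.
As CaCO₃: 427.4 eq × 50 g/eq = 21,370 g.
Rise: 21,370 g / 889,475 L × 1000 = 24.02 mg/L.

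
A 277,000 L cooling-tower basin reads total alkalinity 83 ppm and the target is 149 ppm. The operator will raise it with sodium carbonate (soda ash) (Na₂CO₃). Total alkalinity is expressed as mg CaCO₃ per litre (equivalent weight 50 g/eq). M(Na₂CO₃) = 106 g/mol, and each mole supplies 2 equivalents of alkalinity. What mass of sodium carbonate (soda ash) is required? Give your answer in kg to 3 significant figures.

19.4 kg

Alkalinity to add: (149 − 83) = 66 mg/L as CaCO₃ × 277,000 L = 18,280 g as CaCO₃.
Equivalents: 18,280 g ÷ 50 g/eq = 365.6 eq.
Each mole of Na₂CO₃ supplies 2 eq, so 365.6 / 2 = 182.8 mol.
Mass: 182.8 mol × 106 g/mol = 19,380 g.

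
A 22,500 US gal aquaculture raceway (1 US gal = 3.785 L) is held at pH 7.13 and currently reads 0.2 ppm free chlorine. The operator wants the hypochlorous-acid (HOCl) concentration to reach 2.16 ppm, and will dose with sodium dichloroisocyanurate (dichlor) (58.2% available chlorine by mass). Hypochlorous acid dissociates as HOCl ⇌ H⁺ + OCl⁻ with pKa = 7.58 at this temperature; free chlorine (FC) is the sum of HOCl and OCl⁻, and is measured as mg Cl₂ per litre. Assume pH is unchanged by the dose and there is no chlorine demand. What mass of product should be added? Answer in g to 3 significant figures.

Volume: 22,500 US gal × 3.785 L/gal = 85,162 L.
[OCl⁻]/[HOCl] = 10^(pH − pKa) = 10^(7.13 − 7.58) = 0.3548; fraction as HOCl = 1/(1 + 0.3548) = 0.7381.
Free chlorine required for 2.16 ppm HOCl: 2.16 / 0.7381 = 2.926 ppm.
FC to add: 2.926 − 0.2 = 2.726 mg/L as Cl₂.
Cl₂ equivalent: 2.726 mg/L × 85,162 L = 232.2 g.
Product at 58.2% available Cl: 232.2 / 0.582 = 398.9 g.

399 g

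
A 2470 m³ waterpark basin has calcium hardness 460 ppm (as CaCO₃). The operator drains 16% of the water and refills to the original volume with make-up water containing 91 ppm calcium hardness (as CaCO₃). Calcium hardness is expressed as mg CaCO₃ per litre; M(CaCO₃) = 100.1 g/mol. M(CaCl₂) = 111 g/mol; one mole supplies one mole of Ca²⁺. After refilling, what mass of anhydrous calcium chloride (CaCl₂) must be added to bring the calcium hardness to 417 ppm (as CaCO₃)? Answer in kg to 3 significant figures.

Volume: 2470 m³ = 2,470,000 L.
After draining 16% and refilling: 460 × 0.84 + 91 × 0.16 = 400.96 ppm.
Deficit to target: 417 − 400.96 = 16.04 mg/L.
As CaCO₃: 16.04 mg/L × 2,470,000 L = 39,620 g; ÷ 100.1 = 395.8 mol Ca²⁺.
Mass: 395.8 × 111 = 43,930 g.

43.9 kg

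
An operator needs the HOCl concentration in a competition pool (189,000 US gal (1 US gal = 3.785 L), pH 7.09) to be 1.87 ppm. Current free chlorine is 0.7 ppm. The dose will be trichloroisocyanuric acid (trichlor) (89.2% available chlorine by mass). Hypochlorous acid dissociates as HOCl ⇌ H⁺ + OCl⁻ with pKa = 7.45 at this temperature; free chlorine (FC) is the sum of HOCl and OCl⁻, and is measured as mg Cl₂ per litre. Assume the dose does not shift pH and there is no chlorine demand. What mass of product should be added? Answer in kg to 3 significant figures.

1.59 kg

Volume: 189,000 US gal × 3.785 L/gal = 715,365 L.
[OCl⁻]/[HOCl] = 10^(pH − pKa) = 10^(7.09 − 7.45) = 0.4365; fraction as HOCl = 1/(1 + 0.4365) = 0.6961.
Free chlorine required for 1.87 ppm HOCl: 1.87 / 0.6961 = 2.686 ppm.
FC to add: 2.686 − 0.7 = 1.986 mg/L as Cl₂.
Cl₂ equivalent: 1.986 mg/L × 715,365 L = 1421 g.
Product at 89.2% available Cl: 1421 / 0.892 = 1593 g.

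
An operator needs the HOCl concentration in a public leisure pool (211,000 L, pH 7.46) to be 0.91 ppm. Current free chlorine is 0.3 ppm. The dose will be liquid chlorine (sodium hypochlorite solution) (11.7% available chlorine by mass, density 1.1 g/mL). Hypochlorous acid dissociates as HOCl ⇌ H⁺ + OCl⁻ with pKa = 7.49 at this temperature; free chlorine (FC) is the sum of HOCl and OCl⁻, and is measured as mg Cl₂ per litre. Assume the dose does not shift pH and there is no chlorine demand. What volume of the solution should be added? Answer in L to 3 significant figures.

[OCl⁻]/[HOCl] = 10^(pH − pKa) = 10^(7.46 − 7.49) = 0.9333; fraction as HOCl = 1/(1 + 0.9333) = 0.5173.
Free chlorine required for 0.91 ppm HOCl: 0.91 / 0.5173 = 1.759 ppm.
FC to add: 1.759 − 0.3 = 1.459 mg/L as Cl₂.
Cl₂ equivalent: 1.459 mg/L × 211,000 L = 307.9 g.
Product at 11.7% available Cl: 307.9 / 0.117 = 2632 g.
Volume: 2632 g ÷ 1.1 g/mL = 2392 mL.

2.39 L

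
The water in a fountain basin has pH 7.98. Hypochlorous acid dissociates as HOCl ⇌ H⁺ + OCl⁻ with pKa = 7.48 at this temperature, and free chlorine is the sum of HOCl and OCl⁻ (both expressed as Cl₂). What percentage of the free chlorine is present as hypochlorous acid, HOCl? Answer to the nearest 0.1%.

[OCl⁻]/[HOCl] = 10^(pH − pKa) = 10^(7.98 − 7.48) = 10^0.50 = 3.162.
Fraction as HOCl = 1 / (1 + 3.162) = 0.2403.

24.0%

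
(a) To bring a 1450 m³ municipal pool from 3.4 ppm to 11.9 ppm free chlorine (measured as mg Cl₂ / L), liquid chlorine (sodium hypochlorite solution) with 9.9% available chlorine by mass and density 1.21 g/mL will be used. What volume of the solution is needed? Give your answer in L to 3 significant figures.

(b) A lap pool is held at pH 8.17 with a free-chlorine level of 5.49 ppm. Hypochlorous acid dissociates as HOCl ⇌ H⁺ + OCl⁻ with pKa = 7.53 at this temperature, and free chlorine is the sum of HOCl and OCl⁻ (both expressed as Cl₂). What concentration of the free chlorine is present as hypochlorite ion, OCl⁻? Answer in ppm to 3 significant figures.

(a) 103 L; (b) 4.47 ppm

(a) Volume: 1450 m³ = 1,450,000 L.
(a) Chlorine deficit: 11.9 − 3.4 = 8.5 ppm = 8.5 mg/L as Cl₂.
(a) Cl₂ equivalent needed: 8.5 mg/L × 1,450,000 L = 12,320,000 mg = 12,320 g.
(a) Product at 9.9% available chlorine: 12,320 / 0.099 = 124,500 g.
(a) Volume at density 1.21 g/mL: 124,500 g ÷ 1.21 g/mL = 102,900 mL.

(b) [OCl⁻]/[HOCl] = 10^(pH − pKa) = 10^(8.17 − 7.53) = 10^0.64 = 4.365.
(b) Fraction as HOCl = 1 / (1 + 4.365) = 0.1864.
(b) OCl⁻ = (1 − 0.1864) × 5.49 ppm = 4.467 ppm.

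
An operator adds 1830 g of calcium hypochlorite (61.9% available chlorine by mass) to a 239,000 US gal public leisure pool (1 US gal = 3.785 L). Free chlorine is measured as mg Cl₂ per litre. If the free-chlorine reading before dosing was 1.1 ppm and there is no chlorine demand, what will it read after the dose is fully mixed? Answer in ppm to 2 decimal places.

Volume: 239,000 US gal × 3.785 L/gal = 904,615 L.
Available chlorine delivered: 1830 g × 0.619 = 1133 g as Cl₂.
Concentration rise: 1133 g / 904,615 L = 1.252 mg/L = 1.25 ppm.
Final FC: 1.1 + 1.25 = 2.35 ppm.

2.35 ppm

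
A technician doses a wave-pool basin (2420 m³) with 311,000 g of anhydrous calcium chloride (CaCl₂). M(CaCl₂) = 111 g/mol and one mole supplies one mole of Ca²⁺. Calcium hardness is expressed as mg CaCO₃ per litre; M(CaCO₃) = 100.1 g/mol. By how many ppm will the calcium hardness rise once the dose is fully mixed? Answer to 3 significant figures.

116 ppm

Volume: 2420 m³ = 2,420,000 L.
Moles of Ca²⁺: 311,000 g ÷ 111 g/mol = 2802 mol.
As CaCO₃: 2802 mol × 100.1 g/mol = 280,500 g.
Rise: 280,500 g / 2,420,000 L × 1000 = 115.9 mg/L.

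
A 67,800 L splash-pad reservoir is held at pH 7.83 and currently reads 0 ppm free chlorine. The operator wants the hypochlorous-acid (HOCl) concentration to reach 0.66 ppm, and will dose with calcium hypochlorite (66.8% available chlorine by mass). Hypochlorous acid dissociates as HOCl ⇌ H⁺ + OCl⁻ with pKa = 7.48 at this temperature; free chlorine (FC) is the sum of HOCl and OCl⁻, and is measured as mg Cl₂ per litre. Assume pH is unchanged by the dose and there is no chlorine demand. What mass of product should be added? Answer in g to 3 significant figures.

[OCl⁻]/[HOCl] = 10^(pH − pKa) = 10^(7.83 − 7.48) = 2.239; fraction as HOCl = 1/(1 + 2.239) = 0.3088.
Free chlorine required for 0.66 ppm HOCl: 0.66 / 0.3088 = 2.138 ppm.
FC to add: 2.138 − 0 = 2.138 mg/L as Cl₂.
Cl₂ equivalent: 2.138 mg/L × 67,800 L = 144.9 g.
Product at 66.8% available Cl: 144.9 / 0.668 = 217 g.

217 g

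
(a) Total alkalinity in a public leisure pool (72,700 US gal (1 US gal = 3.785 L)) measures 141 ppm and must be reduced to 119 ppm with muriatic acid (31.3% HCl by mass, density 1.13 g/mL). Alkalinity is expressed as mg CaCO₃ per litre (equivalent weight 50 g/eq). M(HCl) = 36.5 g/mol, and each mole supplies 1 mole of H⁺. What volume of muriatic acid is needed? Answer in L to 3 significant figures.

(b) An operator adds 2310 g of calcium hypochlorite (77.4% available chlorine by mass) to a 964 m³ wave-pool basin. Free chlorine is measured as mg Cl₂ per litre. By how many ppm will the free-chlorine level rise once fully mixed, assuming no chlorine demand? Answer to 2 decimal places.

(a) Volume: 72,700 US gal × 3.785 L/gal = 275,170 L.
(a) Alkalinity to neutralize: (141 − 119) = 22 mg/L as CaCO₃ × 275,170 L = 6054 g as CaCO₃.
(a) Equivalents of H⁺ required: 6054 ÷ 50 g/eq = 121.1 eq = 121.1 mol HCl.
(a) Mass of HCl: 121.1 × 36.5 = 4419 g.
(a) Mass of 31.3% solution: 4419 / 0.313 = 14,120 g.
(a) Volume: 14,120 g ÷ 1.13 g/mL = 12,490 mL.

(b) Volume: 964 m³ = 964,000 L.
(b) Available chlorine delivered: 2310 g × 0.774 = 1788 g as Cl₂.
(b) Concentration rise: 1788 g / 964,000 L = 1.855 mg/L = 1.85 ppm.

(a) 12.5 L; (b) 1.85 ppm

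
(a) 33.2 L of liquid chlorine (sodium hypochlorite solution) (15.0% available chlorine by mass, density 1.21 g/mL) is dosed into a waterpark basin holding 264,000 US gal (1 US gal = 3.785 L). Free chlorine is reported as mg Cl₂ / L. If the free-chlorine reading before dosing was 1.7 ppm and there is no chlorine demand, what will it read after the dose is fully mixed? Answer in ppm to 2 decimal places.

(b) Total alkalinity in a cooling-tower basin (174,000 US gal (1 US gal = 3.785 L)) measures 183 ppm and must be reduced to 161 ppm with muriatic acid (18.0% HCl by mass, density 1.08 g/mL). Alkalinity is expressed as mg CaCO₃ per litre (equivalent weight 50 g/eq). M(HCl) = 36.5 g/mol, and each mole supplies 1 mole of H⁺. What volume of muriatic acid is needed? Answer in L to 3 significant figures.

(a) Volume: 264,000 US gal × 3.785 L/gal = 999,240 L.
(a) Mass of solution: 33.2 L × 1000 mL/L × 1.21 g/mL = 40,170 g.
(a) Available chlorine delivered: 40,170 g × 0.15 = 6026 g as Cl₂.
(a) Concentration rise: 6026 g / 999,240 L = 6.03 mg/L = 6.03 ppm.
(a) Final FC: 1.7 + 6.03 = 7.73 ppm.

(b) Volume: 174,000 US gal × 3.785 L/gal = 658,590 L.
(b) Alkalinity to neutralize: (183 − 161) = 22 mg/L as CaCO₃ × 658,590 L = 14,490 g as CaCO₃.
(b) Equivalents of H⁺ required: 14,490 ÷ 50 g/eq = 289.8 eq = 289.8 mol HCl.
(b) Mass of HCl: 289.8 × 36.5 = 10,580 g.
(b) Mass of 18.0% solution: 10,580 / 0.18 = 58,760 g.
(b) Volume: 58,760 g ÷ 1.08 g/mL = 54,410 mL.

(a) 7.73 ppm; (b) 54.4 L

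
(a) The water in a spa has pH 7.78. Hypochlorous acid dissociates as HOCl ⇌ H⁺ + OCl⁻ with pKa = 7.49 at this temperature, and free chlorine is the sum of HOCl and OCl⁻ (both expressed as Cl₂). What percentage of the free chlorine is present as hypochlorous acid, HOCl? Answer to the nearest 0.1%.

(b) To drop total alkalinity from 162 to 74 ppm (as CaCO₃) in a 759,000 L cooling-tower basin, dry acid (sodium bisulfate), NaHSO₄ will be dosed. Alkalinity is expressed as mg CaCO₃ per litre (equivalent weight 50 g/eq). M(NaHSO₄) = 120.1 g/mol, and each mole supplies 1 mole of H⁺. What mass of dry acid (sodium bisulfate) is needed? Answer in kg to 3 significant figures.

(a) 33.9%; (b) 160 kg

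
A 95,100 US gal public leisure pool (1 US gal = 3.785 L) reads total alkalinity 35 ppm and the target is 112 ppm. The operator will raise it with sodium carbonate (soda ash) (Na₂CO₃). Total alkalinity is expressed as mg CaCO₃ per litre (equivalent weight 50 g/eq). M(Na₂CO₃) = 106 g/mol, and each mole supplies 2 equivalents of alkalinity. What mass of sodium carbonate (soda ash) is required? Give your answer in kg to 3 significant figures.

Volume: 95,100 US gal × 3.785 L/gal = 359,954 L.
Alkalinity to add: (112 − 35) = 77 mg/L as CaCO₃ × 359,954 L = 27,720 g as CaCO₃.
Equivalents: 27,720 g ÷ 50 g/eq = 554.3 eq.
Each mole of Na₂CO₃ supplies 2 eq, so 554.3 / 2 = 277.2 mol.
Mass: 277.2 mol × 106 g/mol = 29,380 g.

29.4 kg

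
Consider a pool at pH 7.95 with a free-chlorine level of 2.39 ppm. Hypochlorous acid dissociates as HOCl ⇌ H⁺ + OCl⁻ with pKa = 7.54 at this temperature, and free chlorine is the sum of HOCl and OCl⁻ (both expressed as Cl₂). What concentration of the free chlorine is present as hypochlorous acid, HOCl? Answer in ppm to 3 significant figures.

[OCl⁻]/[HOCl] = 10^(pH − pKa) = 10^(7.95 − 7.54) = 10^0.41 = 2.57.
Fraction as HOCl = 1 / (1 + 2.57) = 0.2801.
HOCl = 0.2801 × 2.39 ppm = 0.6694 ppm.

0.669 ppm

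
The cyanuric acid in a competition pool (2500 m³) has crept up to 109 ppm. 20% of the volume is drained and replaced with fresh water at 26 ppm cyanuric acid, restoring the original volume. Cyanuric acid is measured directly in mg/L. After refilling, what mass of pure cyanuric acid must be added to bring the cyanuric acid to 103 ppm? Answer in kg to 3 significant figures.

26.5 kg

Volume: 2500 m³ = 2,500,000 L.
After draining 20% and refilling: 109 × 0.80 + 26 × 0.20 = 92.4 ppm.
Deficit to target: 103 − 92.4 = 10.6 mg/L.
Mass: 10.6 mg/L × 2,500,000 L = 26,500 g cyanuric acid.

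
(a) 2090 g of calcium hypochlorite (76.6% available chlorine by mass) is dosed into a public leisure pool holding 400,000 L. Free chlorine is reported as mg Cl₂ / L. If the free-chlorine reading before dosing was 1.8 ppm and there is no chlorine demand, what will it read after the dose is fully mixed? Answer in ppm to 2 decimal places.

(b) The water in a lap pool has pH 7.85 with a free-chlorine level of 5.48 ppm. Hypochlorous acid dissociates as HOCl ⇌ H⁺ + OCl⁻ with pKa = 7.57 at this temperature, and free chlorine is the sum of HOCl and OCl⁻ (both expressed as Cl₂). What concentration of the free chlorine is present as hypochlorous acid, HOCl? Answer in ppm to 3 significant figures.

(a) Available chlorine delivered: 2090 g × 0.766 = 1601 g as Cl₂.
(a) Concentration rise: 1601 g / 400,000 L = 4.002 mg/L = 4.00 ppm.
(a) Final FC: 1.8 + 4.00 = 5.80 ppm.

(b) [OCl⁻]/[HOCl] = 10^(pH − pKa) = 10^(7.85 − 7.57) = 10^0.28 = 1.905.
(b) Fraction as HOCl = 1 / (1 + 1.905) = 0.3442.
(b) HOCl = 0.3442 × 5.48 ppm = 1.886 ppm.

(a) 5.80 ppm; (b) 1.89 ppm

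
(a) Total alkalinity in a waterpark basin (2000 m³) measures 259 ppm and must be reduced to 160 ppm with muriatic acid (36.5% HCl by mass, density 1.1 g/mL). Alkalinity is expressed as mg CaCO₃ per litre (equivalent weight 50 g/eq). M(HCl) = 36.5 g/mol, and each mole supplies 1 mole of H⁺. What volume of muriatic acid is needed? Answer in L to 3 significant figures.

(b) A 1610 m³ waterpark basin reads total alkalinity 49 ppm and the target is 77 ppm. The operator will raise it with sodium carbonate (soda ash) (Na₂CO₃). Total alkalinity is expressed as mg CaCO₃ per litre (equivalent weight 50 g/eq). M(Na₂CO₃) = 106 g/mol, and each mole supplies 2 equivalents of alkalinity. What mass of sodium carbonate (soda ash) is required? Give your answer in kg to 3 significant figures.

(a) 360 L; (b) 47.8 kg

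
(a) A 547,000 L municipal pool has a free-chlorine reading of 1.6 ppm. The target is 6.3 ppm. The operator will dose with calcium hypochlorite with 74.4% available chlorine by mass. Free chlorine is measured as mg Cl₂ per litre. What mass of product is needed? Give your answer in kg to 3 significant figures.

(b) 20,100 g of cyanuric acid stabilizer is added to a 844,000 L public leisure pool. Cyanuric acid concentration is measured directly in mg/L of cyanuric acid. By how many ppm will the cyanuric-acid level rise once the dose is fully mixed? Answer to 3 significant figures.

(a) Chlorine deficit: 6.3 − 1.6 = 4.7 ppm = 4.7 mg/L as Cl₂.
(a) Cl₂ equivalent needed: 4.7 mg/L × 547,000 L = 2,571,000 mg = 2571 g.
(a) Product at 74.4% available chlorine: 2571 / 0.744 = 3456 g.

(b) Rise: 20,100 g / 844,000 L × 1000 = 23.82 mg/L.

(a) 3.46 kg; (b) 23.8 ppm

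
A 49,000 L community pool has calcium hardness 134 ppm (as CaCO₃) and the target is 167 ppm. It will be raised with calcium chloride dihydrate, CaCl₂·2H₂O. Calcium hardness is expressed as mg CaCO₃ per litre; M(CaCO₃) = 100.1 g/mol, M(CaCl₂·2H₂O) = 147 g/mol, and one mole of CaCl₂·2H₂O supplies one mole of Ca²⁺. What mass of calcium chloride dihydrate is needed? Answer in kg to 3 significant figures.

Hardness to add: (167 − 134) = 33 mg/L as CaCO₃ × 49,000 L = 1617 g as CaCO₃.
Moles of Ca²⁺ (1 mol Ca²⁺ ≡ 1 mol CaCO₃): 1617 / 100.1 g/mol = 16.15 mol.
Mass of CaCl₂·2H₂O: 16.15 × 147 = 2375 g.

2.37 kg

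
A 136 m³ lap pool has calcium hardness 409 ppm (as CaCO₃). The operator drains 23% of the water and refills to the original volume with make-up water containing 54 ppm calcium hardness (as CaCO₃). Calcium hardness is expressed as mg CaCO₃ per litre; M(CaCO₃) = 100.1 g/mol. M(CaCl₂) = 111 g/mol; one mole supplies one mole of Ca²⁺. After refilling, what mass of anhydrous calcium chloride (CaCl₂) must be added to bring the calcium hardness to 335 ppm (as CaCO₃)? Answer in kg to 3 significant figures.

1.15 kg

Volume: 136 m³ = 136,000 L.
After draining 23% and refilling: 409 × 0.77 + 54 × 0.23 = 327.35 ppm.
Deficit to target: 335 − 327.35 = 7.65 mg/L.
As CaCO₃: 7.65 mg/L × 136,000 L = 1040 g; ÷ 100.1 = 10.39 mol Ca²⁺.
Mass: 10.39 × 111 = 1154 g.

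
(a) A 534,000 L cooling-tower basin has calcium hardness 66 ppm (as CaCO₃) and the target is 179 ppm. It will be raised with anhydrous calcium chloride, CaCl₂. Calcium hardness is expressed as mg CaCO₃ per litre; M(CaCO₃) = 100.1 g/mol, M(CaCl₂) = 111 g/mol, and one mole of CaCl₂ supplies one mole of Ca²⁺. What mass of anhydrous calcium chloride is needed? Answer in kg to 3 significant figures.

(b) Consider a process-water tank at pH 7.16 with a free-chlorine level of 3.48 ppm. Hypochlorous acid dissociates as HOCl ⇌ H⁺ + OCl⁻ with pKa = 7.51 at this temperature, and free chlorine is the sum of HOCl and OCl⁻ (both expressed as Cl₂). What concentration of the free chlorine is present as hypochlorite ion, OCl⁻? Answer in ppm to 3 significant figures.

(a) 66.9 kg; (b) 1.07 ppm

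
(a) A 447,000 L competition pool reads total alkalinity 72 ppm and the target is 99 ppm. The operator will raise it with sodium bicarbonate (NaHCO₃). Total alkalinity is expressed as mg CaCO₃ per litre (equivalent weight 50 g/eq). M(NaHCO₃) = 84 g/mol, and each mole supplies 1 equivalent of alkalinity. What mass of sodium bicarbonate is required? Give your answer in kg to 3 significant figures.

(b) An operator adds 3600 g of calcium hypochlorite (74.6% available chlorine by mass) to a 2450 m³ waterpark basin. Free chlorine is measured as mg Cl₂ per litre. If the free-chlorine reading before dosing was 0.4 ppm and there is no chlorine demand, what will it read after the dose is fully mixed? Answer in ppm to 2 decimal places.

(a) 20.3 kg; (b) 1.50 ppm

(a) Alkalinity to add: (99 − 72) = 27 mg/L as CaCO₃ × 447,000 L = 12,070 g as CaCO₃.
(a) Equivalents: 12,070 g ÷ 50 g/eq = 241.4 eq.
(a) NaHCO₃ supplies 1 eq per mole → 241.4 mol.
(a) Mass: 241.4 mol × 84 g/mol = 20,280 g.

(b) Volume: 2450 m³ = 2,450,000 L.
(b) Available chlorine delivered: 3600 g × 0.746 = 2686 g as Cl₂.
(b) Concentration rise: 2686 g / 2,450,000 L = 1.096 mg/L = 1.10 ppm.
(b) Final FC: 0.4 + 1.10 = 1.50 ppm.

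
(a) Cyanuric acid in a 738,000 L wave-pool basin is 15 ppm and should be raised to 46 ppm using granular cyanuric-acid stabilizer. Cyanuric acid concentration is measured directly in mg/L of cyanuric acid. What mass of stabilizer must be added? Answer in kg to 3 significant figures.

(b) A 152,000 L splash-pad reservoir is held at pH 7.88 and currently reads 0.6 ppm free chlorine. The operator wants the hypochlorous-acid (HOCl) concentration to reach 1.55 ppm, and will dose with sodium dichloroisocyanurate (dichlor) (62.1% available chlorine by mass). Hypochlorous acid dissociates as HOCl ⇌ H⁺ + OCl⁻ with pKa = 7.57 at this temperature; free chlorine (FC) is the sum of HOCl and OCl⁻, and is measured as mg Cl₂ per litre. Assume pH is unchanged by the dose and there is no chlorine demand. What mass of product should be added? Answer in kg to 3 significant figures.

(a) CYA to add: (46 − 15) = 31 mg/L × 738,000 L = 22,880 g cyanuric acid.

(b) [OCl⁻]/[HOCl] = 10^(pH − pKa) = 10^(7.88 − 7.57) = 2.042; fraction as HOCl = 1/(1 + 2.042) = 0.3288.
(b) Free chlorine required for 1.55 ppm HOCl: 1.55 / 0.3288 = 4.715 ppm.
(b) FC to add: 4.715 − 0.6 = 4.115 mg/L as Cl₂.
(b) Cl₂ equivalent: 4.115 mg/L × 152,000 L = 625.4 g.
(b) Product at 62.1% available Cl: 625.4 / 0.621 = 1007 g.

(a) 22.9 kg; (b) 1.01 kg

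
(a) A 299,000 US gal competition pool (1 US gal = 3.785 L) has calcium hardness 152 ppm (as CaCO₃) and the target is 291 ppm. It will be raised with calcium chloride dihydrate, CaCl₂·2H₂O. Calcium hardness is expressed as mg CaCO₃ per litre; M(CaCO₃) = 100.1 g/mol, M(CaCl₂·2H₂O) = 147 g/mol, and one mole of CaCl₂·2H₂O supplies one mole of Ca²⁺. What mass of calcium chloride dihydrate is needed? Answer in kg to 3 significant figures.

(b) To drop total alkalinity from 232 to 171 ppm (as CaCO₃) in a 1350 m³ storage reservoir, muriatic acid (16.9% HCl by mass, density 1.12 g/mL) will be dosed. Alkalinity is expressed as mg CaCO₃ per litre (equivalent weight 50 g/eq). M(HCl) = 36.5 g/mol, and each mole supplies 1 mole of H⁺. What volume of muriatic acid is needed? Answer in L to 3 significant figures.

(a) Volume: 299,000 US gal × 3.785 L/gal = 1,131,715 L.
(a) Hardness to add: (291 − 152) = 139 mg/L as CaCO₃ × 1,131,715 L = 157,300 g as CaCO₃.
(a) Moles of Ca²⁺ (1 mol Ca²⁺ ≡ 1 mol CaCO₃): 157,300 / 100.1 g/mol = 1572 mol.
(a) Mass of CaCl₂·2H₂O: 1572 × 147 = 231,000 g.

(b) Volume: 1350 m³ = 1,350,000 L.
(b) Alkalinity to neutralize: (232 − 171) = 61 mg/L as CaCO₃ × 1,350,000 L = 82,350 g as CaCO₃.
(b) Equivalents of H⁺ required: 82,350 ÷ 50 g/eq = 1647 eq = 1647 mol HCl.
(b) Mass of HCl: 1647 × 36.5 = 60,120 g.
(b) Mass of 16.9% solution: 60,120 / 0.169 = 355,700 g.
(b) Volume: 355,700 g ÷ 1.12 g/mL = 317,600 mL.

(a) 231 kg; (b) 318 L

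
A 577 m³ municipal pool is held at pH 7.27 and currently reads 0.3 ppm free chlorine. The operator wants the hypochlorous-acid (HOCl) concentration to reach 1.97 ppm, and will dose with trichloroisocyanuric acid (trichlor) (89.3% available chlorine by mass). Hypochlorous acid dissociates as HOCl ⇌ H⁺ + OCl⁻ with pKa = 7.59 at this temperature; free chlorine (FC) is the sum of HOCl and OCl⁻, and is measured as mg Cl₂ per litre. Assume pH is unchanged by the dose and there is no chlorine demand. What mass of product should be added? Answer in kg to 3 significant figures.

Volume: 577 m³ = 577,000 L.
[OCl⁻]/[HOCl] = 10^(pH − pKa) = 10^(7.27 − 7.59) = 0.4786; fraction as HOCl = 1/(1 + 0.4786) = 0.6763.
Free chlorine required for 1.97 ppm HOCl: 1.97 / 0.6763 = 2.913 ppm.
FC to add: 2.913 − 0.3 = 2.613 mg/L as Cl₂.
Cl₂ equivalent: 2.613 mg/L × 577,000 L = 1508 g.
Product at 89.3% available Cl: 1508 / 0.893 = 1688 g.

1.69 kg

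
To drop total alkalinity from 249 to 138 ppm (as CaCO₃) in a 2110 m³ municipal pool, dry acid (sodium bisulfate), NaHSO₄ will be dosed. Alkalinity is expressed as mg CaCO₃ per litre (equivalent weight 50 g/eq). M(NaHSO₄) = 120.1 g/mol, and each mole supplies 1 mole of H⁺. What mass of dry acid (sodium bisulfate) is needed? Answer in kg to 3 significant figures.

563 kg

Volume: 2110 m³ = 2,110,000 L.
Alkalinity to neutralize: (249 − 138) = 111 mg/L as CaCO₃ × 2,110,000 L = 234,200 g as CaCO₃.
Equivalents of H⁺ required: 234,200 ÷ 50 g/eq = 4684 eq = 4684 mol NaHSO₄.
Mass of NaHSO₄: 4684 × 120.1 = 562,600 g.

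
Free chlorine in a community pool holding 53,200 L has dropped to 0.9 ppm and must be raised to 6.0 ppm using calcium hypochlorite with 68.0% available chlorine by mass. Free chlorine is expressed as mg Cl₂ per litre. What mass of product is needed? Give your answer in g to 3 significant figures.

Chlorine deficit: 6.0 − 0.9 = 5.1 ppm = 5.1 mg/L as Cl₂.
Cl₂ equivalent needed: 5.1 mg/L × 53,200 L = 271,300 mg = 271.3 g.
Product at 68.0% available chlorine: 271.3 / 0.68 = 399 g.

399 g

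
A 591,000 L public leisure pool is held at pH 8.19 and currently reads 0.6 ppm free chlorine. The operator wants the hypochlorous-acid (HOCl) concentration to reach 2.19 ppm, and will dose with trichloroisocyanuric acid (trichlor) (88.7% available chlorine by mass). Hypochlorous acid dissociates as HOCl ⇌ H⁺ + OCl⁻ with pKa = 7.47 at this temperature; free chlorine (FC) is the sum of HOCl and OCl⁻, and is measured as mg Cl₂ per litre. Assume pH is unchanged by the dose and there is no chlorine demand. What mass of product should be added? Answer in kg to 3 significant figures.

8.72 kg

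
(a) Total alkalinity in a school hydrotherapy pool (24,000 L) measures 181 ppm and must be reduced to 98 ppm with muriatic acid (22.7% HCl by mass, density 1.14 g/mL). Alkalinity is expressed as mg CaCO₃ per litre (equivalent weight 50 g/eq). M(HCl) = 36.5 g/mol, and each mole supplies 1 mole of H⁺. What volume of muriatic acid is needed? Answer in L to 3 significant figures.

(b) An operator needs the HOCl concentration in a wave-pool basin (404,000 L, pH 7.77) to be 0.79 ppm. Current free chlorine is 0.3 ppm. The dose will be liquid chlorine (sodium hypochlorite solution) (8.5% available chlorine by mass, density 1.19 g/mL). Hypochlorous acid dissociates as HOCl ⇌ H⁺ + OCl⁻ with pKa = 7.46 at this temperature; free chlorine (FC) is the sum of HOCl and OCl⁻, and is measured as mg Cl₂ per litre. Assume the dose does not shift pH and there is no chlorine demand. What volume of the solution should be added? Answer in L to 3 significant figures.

(a) 5.62 L; (b) 8.40 L

(a) Alkalinity to neutralize: (181 − 98) = 83 mg/L as CaCO₃ × 24,000 L = 1992 g as CaCO₃.
(a) Equivalents of H⁺ required: 1992 ÷ 50 g/eq = 39.84 eq = 39.84 mol HCl.
(a) Mass of HCl: 39.84 × 36.5 = 1454 g.
(a) Mass of 22.7% solution: 1454 / 0.227 = 6406 g.
(a) Volume: 6406 g ÷ 1.14 g/mL = 5619 mL.

(b) [OCl⁻]/[HOCl] = 10^(pH − pKa) = 10^(7.77 − 7.46) = 2.042; fraction as HOCl = 1/(1 + 2.042) = 0.3288.
(b) Free chlorine required for 0.79 ppm HOCl: 0.79 / 0.3288 = 2.403 ppm.
(b) FC to add: 2.403 − 0.3 = 2.103 mg/L as Cl₂.
(b) Cl₂ equivalent: 2.103 mg/L × 404,000 L = 849.6 g.
(b) Product at 8.5% available Cl: 849.6 / 0.085 = 9995 g.
(b) Volume: 9995 g ÷ 1.19 g/mL = 8399 mL.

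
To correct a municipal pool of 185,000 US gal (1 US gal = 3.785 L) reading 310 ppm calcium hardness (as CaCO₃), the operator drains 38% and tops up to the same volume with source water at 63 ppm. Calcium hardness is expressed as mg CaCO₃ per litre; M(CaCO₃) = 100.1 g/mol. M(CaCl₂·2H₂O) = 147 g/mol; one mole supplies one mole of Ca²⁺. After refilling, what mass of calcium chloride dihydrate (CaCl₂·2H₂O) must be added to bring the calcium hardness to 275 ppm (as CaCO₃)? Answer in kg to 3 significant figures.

60.5 kg

Volume: 185,000 US gal × 3.785 L/gal = 700,225 L.
After draining 38% and refilling: 310 × 0.62 + 63 × 0.38 = 216.14 ppm.
Deficit to target: 275 − 216.14 = 58.86 mg/L.
As CaCO₃: 58.86 mg/L × 700,225 L = 41,220 g; ÷ 100.1 = 411.7 mol Ca²⁺.
Mass: 411.7 × 147 = 60,530 g.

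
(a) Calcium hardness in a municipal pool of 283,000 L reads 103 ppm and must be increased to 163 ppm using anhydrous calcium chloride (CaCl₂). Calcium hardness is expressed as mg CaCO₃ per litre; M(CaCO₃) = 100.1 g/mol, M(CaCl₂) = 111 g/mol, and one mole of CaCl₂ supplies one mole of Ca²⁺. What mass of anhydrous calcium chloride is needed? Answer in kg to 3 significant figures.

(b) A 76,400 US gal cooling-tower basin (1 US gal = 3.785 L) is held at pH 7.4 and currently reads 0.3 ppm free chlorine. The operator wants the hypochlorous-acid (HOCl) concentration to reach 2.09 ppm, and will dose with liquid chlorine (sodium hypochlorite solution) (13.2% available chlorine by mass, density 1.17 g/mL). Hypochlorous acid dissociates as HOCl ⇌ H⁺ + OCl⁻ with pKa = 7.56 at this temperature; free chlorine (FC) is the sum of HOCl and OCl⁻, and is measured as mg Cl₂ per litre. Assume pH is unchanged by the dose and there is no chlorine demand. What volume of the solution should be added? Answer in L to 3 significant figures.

(a) Hardness to add: (163 − 103) = 60 mg/L as CaCO₃ × 283,000 L = 16,980 g as CaCO₃.
(a) Moles of Ca²⁺ (1 mol Ca²⁺ ≡ 1 mol CaCO₃): 16,980 / 100.1 g/mol = 169.6 mol.
(a) Mass of CaCl₂: 169.6 × 111 = 18,830 g.

(b) Volume: 76,400 US gal × 3.785 L/gal = 289,174 L.
(b) [OCl⁻]/[HOCl] = 10^(pH − pKa) = 10^(7.4 − 7.56) = 0.6918; fraction as HOCl = 1/(1 + 0.6918) = 0.5911.
(b) Free chlorine required for 2.09 ppm HOCl: 2.09 / 0.5911 = 3.536 ppm.
(b) FC to add: 3.536 − 0.3 = 3.236 mg/L as Cl₂.
(b) Cl₂ equivalent: 3.236 mg/L × 289,174 L = 935.7 g.
(b) Product at 13.2% available Cl: 935.7 / 0.132 = 7089 g.
(b) Volume: 7089 g ÷ 1.17 g/mL = 6059 mL.

(a) 18.8 kg; (b) 6.06 L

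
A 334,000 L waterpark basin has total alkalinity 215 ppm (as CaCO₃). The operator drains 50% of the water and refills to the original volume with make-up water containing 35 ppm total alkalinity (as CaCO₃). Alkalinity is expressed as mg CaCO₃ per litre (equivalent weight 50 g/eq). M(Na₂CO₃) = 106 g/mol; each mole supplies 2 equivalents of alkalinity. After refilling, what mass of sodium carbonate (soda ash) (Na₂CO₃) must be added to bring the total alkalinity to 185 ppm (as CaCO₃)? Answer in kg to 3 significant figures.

21.2 kg

After draining 50% and refilling: 215 × 0.50 + 35 × 0.50 = 125 ppm.
Deficit to target: 185 − 125 = 60 mg/L.
As CaCO₃: 60 mg/L × 334,000 L = 20,040 g; ÷ 50 g/eq ÷ 2 = 200.4 mol Na₂CO₃.
Mass: 200.4 × 106 = 21,240 g.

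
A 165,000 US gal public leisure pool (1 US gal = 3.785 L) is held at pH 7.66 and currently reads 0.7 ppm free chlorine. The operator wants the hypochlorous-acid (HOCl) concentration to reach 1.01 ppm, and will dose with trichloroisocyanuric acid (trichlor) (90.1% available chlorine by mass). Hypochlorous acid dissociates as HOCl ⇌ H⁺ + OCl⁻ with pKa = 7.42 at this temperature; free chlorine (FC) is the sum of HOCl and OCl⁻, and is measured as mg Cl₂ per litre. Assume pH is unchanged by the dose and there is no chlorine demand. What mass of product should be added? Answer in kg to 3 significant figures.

Volume: 165,000 US gal × 3.785 L/gal = 624,525 L.
[OCl⁻]/[HOCl] = 10^(pH − pKa) = 10^(7.66 − 7.42) = 1.738; fraction as HOCl = 1/(1 + 1.738) = 0.3653.
Free chlorine required for 1.01 ppm HOCl: 1.01 / 0.3653 = 2.765 ppm.
FC to add: 2.765 − 0.7 = 2.065 mg/L as Cl₂.
Cl₂ equivalent: 2.065 mg/L × 624,525 L = 1290 g.
Product at 90.1% available Cl: 1290 / 0.901 = 1431 g.

1.43 kg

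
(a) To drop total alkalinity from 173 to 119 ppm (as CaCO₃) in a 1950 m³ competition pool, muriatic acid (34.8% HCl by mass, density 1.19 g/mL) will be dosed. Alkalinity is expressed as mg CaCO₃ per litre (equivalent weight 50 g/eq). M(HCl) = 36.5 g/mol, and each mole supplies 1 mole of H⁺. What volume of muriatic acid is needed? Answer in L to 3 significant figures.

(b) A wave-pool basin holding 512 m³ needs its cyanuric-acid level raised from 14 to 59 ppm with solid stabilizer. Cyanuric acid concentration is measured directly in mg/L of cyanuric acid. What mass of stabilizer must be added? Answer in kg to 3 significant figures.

(a) Volume: 1950 m³ = 1,950,000 L.
(a) Alkalinity to neutralize: (173 − 119) = 54 mg/L as CaCO₃ × 1,950,000 L = 105,300 g as CaCO₃.
(a) Equivalents of H⁺ required: 105,300 ÷ 50 g/eq = 2106 eq = 2106 mol HCl.
(a) Mass of HCl: 2106 × 36.5 = 76,870 g.
(a) Mass of 34.8% solution: 76,870 / 0.348 = 220,900 g.
(a) Volume: 220,900 g ÷ 1.19 g/mL = 185,600 mL.

(b) Volume: 512 m³ = 512,000 L.
(b) CYA to add: (59 − 14) = 45 mg/L × 512,000 L = 23,040 g cyanuric acid.

(a) 186 L; (b) 23.0 kg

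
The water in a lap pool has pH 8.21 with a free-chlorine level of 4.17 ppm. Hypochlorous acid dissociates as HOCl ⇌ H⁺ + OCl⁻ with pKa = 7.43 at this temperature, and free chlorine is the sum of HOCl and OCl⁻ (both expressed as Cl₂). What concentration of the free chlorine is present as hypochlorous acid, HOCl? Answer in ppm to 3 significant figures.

[OCl⁻]/[HOCl] = 10^(pH − pKa) = 10^(8.21 − 7.43) = 10^0.78 = 6.026.
Fraction as HOCl = 1 / (1 + 6.026) = 0.1423.
HOCl = 0.1423 × 4.17 ppm = 0.5935 ppm.

0.594 ppm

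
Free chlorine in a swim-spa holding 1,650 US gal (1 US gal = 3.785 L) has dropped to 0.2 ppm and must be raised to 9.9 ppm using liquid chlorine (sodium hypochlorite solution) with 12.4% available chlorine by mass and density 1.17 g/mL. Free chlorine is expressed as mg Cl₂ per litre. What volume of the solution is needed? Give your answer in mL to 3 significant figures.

418 mL

Volume: 1,650 US gal × 3.785 L/gal = 6,245 L.
Chlorine deficit: 9.9 − 0.2 = 9.7 ppm = 9.7 mg/L as Cl₂.
Cl₂ equivalent needed: 9.7 mg/L × 6,245 L = 60,580 mg = 60.58 g.
Product at 12.4% available chlorine: 60.58 / 0.124 = 488.5 g.
Volume at density 1.17 g/mL: 488.5 g ÷ 1.17 g/mL = 417.6 mL.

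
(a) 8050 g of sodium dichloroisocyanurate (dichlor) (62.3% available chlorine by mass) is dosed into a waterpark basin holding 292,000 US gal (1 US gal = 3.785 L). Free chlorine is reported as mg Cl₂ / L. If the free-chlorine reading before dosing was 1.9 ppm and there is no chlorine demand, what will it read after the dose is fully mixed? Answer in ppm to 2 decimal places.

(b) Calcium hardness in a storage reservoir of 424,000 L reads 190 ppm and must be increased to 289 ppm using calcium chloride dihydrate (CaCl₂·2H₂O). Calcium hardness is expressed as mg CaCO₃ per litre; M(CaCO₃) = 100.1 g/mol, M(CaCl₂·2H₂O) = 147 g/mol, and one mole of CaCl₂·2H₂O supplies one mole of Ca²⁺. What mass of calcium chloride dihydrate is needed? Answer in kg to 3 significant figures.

(a) Volume: 292,000 US gal × 3.785 L/gal = 1,105,220 L.
(a) Available chlorine delivered: 8050 g × 0.623 = 5015 g as Cl₂.
(a) Concentration rise: 5015 g / 1,105,220 L = 4.538 mg/L = 4.54 ppm.
(a) Final FC: 1.9 + 4.54 = 6.44 ppm.

(b) Hardness to add: (289 − 190) = 99 mg/L as CaCO₃ × 424,000 L = 41,980 g as CaCO₃.
(b) Moles of Ca²⁺ (1 mol Ca²⁺ ≡ 1 mol CaCO₃): 41,980 / 100.1 g/mol = 419.3 mol.
(b) Mass of CaCl₂·2H₂O: 419.3 × 147 = 61,640 g.

(a) 6.44 ppm; (b) 61.6 kg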